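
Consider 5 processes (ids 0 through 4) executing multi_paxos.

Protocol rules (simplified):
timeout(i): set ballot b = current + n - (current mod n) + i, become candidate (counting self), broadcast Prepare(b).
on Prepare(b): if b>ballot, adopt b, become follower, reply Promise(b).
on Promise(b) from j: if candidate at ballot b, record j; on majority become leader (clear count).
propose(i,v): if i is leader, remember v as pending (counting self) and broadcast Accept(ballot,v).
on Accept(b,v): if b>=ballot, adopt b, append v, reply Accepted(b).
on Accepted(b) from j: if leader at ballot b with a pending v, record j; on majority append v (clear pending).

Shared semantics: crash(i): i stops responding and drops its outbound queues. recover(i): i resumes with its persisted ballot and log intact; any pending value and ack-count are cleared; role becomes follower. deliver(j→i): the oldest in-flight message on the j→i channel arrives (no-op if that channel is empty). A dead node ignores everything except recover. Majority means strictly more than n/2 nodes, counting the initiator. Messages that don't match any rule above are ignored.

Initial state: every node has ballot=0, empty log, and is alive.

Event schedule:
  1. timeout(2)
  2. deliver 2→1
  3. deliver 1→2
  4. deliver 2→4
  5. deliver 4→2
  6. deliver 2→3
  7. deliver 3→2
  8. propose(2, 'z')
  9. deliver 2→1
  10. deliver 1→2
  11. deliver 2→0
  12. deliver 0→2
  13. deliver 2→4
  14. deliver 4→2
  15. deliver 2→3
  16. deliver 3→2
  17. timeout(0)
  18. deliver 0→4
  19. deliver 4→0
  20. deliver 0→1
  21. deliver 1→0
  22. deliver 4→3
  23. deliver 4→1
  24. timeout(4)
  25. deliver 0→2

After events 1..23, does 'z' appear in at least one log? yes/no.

yes

[1] timeout(2) → N2(cand b7 [-])
[2] deliver 2→1 → N1(foll b7 [-])
[3] deliver 1→2 → ∅
[4] deliver 2→4 → N4(foll b7 [-])
[5] deliver 4→2 → N2(lead b7 [-])
[6] deliver 2→3 → N3(foll b7 [-])
[7] deliver 3→2 → ∅
[8] propose(2,'z') → ∅
[9] deliver 2→1 → N1(foll b7 [z])
[10] deliver 1→2 → ∅
[11] deliver 2→0 → N0(foll b7 [-])
[12] deliver 0→2 → ∅
[13] deliver 2→4 → N4(foll b7 [z])
[14] deliver 4→2 → N2(lead b7 [z])
[15] deliver 2→3 → N3(foll b7 [z])
[16] deliver 3→2 → ∅
[17] timeout(0) → N0(cand b10 [-])
[18] deliver 0→4 → N4(foll b10 [z])
[19] deliver 4→0 → ∅
[20] deliver 0→1 → N1(foll b10 [z])
[21] deliver 1→0 → N0(lead b10 [-])
[22] deliver 4→3 → ∅
[23] deliver 4→1 → ∅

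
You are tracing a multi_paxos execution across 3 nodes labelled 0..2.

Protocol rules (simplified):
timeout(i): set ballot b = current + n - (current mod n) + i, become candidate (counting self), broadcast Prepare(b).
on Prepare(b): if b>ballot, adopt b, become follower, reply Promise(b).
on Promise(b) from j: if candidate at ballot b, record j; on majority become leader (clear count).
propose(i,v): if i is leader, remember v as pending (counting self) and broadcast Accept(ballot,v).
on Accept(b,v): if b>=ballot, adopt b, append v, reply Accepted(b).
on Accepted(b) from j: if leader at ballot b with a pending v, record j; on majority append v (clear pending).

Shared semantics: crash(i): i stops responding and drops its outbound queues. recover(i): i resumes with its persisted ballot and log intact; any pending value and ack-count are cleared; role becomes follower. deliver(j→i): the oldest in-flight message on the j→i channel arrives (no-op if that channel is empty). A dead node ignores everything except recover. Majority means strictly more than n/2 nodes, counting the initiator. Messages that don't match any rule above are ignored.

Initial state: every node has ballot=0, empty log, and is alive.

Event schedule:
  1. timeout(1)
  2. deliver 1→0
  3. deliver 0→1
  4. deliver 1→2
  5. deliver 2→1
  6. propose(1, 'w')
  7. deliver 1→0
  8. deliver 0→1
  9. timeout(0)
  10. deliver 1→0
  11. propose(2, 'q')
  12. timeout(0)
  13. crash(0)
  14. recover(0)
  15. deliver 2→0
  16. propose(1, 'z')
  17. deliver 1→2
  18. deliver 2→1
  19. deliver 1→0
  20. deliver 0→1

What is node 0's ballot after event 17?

after 1 — timeout(1): n1:cand/b4/[-]
after 2 — deliver 1→0: n0:foll/b4/[-]
after 3 — deliver 0→1: n1:lead/b4/[-]
after 4 — deliver 1→2: n2:foll/b4/[-]
after 5 — deliver 2→1: ·
after 6 — propose(1,'w'): ·
after 7 — deliver 1→0: n0:foll/b4/[w]
after 8 — deliver 0→1: n1:lead/b4/[w]
after 9 — timeout(0): n0:cand/b6/[w]
after 10 — deliver 1→0: ·
after 11 — propose(2,'q'): ·
after 12 — timeout(0): n0:cand/b9/[w]
after 13 — crash(0): n0:✗cand/b9/[w]
after 14 — recover(0): n0:foll/b9/[w]
after 15 — deliver 2→0: ·
after 16 — propose(1,'z'): ·
after 17 — deliver 1→2: n2:foll/b4/[w]

9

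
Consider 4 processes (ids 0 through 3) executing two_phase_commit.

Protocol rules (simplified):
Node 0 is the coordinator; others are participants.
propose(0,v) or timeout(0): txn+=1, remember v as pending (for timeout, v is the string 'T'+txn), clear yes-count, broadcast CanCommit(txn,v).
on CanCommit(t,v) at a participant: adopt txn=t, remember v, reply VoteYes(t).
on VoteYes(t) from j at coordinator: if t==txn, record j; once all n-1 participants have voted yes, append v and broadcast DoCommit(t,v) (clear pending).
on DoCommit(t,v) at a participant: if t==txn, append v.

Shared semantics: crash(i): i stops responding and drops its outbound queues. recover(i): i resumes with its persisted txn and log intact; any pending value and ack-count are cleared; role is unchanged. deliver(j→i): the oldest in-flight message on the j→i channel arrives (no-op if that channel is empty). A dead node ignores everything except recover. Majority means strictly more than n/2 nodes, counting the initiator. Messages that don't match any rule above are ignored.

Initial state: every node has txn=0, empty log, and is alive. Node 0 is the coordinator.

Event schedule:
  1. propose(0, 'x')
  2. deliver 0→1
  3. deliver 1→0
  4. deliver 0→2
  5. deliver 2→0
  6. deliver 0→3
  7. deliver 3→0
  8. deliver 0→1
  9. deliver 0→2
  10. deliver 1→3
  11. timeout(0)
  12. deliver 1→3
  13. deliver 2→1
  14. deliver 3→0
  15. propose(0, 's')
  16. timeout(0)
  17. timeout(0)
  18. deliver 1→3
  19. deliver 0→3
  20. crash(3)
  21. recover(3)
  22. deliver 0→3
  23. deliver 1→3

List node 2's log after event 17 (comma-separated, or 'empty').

e1 propose(0,'x'): 0[coor,t=1,-]
e2 deliver 0→1: 1[part,t=1,-]
e3 deliver 1→0: ·
e4 deliver 0→2: 2[part,t=1,-]
e5 deliver 2→0: ·
e6 deliver 0→3: 3[part,t=1,-]
e7 deliver 3→0: 0[coor,t=1,x]
e8 deliver 0→1: 1[part,t=1,x]
e9 deliver 0→2: 2[part,t=1,x]
e10 deliver 1→3: ·
e11 timeout(0): 0[coor,t=2,x]
e12 deliver 1→3: ·
e13 deliver 2→1: ·
e14 deliver 3→0: ·
e15 propose(0,'s'): 0[coor,t=3,x]
e16 timeout(0): 0[coor,t=4,x]
e17 timeout(0): 0[coor,t=5,x]

x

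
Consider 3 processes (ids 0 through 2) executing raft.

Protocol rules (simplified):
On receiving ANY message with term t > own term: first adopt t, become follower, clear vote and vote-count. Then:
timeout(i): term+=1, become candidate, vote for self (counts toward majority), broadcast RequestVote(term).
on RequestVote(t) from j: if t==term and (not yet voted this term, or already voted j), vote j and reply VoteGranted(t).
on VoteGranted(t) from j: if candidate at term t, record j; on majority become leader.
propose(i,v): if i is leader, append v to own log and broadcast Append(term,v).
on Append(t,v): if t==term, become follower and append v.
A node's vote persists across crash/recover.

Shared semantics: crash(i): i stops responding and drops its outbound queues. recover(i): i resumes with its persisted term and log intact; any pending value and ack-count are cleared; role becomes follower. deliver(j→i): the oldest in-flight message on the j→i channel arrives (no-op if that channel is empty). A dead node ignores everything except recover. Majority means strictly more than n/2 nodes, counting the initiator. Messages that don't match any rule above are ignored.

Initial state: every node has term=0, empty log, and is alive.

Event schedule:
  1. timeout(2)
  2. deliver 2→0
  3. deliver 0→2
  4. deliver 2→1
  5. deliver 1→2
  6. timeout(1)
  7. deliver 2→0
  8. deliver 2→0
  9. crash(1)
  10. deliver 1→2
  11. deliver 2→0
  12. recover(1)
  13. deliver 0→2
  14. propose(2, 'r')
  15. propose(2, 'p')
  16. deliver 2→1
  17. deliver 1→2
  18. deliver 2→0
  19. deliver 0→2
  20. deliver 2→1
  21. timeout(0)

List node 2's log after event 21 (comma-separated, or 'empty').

1. timeout(2):  <2:cand t1 ->
2. deliver 2→0:  <0:foll t1 ->
3. deliver 0→2:  <2:lead t1 ->
4. deliver 2→1:  <1:foll t1 ->
5. deliver 1→2:  nop
6. timeout(1):  <1:cand t2 ->
7. deliver 2→0:  nop
8. deliver 2→0:  nop
9. crash(1):  <1:✗cand t2 ->
10. deliver 1→2:  nop
11. deliver 2→0:  nop
12. recover(1):  <1:foll t2 ->
13. deliver 0→2:  nop
14. propose(2,'r'):  <2:lead t1 r>
15. propose(2,'p'):  <2:lead t1 r,p>
16. deliver 2→1:  nop
17. deliver 1→2:  nop
18. deliver 2→0:  <0:foll t1 r>
19. deliver 0→2:  nop
20. deliver 2→1:  nop
21. timeout(0):  <0:cand t2 r>

r,p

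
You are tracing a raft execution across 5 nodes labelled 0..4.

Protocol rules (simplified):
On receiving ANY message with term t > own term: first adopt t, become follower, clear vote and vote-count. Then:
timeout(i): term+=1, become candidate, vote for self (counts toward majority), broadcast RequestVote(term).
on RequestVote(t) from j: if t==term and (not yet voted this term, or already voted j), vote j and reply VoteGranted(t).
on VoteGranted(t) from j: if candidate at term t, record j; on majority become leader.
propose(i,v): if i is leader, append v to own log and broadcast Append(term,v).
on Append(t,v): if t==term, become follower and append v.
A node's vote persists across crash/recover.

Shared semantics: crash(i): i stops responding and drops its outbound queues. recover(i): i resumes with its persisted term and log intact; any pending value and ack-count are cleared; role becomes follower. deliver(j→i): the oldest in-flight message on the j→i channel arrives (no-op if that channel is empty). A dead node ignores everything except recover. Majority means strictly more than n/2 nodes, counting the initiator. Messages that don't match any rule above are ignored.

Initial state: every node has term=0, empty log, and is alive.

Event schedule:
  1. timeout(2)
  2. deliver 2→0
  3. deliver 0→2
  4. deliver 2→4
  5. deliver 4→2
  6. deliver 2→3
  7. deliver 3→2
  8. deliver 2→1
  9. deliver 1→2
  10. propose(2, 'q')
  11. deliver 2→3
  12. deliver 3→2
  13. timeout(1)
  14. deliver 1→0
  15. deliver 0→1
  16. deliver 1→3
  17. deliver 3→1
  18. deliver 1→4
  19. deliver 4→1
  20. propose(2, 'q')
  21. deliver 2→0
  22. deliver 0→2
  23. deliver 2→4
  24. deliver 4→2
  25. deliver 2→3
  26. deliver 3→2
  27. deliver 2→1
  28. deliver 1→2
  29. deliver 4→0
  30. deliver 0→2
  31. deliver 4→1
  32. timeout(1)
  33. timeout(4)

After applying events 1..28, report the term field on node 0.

step 1 timeout(2): 2={cand,t=1,log=-}
step 2 deliver 2→0: 0={foll,t=1,log=-}
step 3 deliver 0→2: —
step 4 deliver 2→4: 4={foll,t=1,log=-}
step 5 deliver 4→2: 2={lead,t=1,log=-}
step 6 deliver 2→3: 3={foll,t=1,log=-}
step 7 deliver 3→2: —
step 8 deliver 2→1: 1={foll,t=1,log=-}
step 9 deliver 1→2: —
step 10 propose(2,'q'): 2={lead,t=1,log=q}
step 11 deliver 2→3: 3={foll,t=1,log=q}
step 12 deliver 3→2: —
step 13 timeout(1): 1={cand,t=2,log=-}
step 14 deliver 1→0: 0={foll,t=2,log=-}
step 15 deliver 0→1: —
step 16 deliver 1→3: 3={foll,t=2,log=q}
step 17 deliver 3→1: 1={lead,t=2,log=-}
step 18 deliver 1→4: 4={foll,t=2,log=-}
step 19 deliver 4→1: —
step 20 propose(2,'q'): 2={lead,t=1,log=q,q}
step 21 deliver 2→0: —
step 22 deliver 0→2: —
step 23 deliver 2→4: —
step 24 deliver 4→2: —
step 25 deliver 2→3: —
step 26 deliver 3→2: —
step 27 deliver 2→1: —
step 28 deliver 1→2: 2={foll,t=2,log=q,q}

2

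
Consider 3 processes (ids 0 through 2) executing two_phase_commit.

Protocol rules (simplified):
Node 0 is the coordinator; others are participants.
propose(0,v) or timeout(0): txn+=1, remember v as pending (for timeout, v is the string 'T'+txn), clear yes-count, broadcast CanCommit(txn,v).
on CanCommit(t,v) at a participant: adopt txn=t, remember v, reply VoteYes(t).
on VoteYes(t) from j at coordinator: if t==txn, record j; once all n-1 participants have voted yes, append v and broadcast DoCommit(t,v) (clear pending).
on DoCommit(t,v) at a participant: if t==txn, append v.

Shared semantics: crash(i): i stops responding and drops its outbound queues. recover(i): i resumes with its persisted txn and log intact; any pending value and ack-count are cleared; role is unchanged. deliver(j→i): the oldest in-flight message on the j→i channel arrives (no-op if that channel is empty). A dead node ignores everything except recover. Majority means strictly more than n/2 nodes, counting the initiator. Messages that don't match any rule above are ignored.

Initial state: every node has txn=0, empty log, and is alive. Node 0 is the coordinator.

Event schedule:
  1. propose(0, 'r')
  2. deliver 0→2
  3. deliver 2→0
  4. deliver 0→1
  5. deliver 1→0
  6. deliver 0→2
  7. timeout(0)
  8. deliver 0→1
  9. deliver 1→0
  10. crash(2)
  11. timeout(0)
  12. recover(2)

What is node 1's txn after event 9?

1

step 1 propose(0,'r'): 0={coor,t=1,log=-}
step 2 deliver 0→2: 2={part,t=1,log=-}
step 3 deliver 2→0: —
step 4 deliver 0→1: 1={part,t=1,log=-}
step 5 deliver 1→0: 0={coor,t=1,log=r}
step 6 deliver 0→2: 2={part,t=1,log=r}
step 7 timeout(0): 0={coor,t=2,log=r}
step 8 deliver 0→1: 1={part,t=1,log=r}
step 9 deliver 1→0: —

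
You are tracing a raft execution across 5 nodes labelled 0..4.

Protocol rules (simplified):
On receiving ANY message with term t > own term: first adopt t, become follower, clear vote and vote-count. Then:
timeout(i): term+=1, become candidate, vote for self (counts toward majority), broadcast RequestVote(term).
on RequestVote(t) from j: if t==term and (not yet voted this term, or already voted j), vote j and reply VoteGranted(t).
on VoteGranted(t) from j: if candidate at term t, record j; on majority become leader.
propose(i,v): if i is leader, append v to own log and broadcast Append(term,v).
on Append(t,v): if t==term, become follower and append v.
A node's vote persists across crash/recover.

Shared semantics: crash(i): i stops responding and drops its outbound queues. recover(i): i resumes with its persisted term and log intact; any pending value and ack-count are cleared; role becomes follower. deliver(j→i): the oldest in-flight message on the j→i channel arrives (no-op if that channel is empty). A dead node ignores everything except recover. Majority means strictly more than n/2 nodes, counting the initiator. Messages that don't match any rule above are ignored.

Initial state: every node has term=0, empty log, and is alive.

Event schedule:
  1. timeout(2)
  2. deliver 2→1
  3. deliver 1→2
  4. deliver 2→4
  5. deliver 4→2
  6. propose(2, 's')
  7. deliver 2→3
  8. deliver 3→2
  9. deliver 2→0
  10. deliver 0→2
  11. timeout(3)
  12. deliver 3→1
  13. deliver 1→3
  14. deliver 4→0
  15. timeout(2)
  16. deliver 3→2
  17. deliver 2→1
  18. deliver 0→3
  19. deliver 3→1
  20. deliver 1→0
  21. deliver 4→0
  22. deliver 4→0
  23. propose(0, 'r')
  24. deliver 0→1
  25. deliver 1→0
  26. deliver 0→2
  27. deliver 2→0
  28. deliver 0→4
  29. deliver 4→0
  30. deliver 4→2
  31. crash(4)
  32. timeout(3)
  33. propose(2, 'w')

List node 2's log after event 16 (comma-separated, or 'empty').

s

[1] timeout(2) → N2(cand t1 [-])
[2] deliver 2→1 → N1(foll t1 [-])
[3] deliver 1→2 → ∅
[4] deliver 2→4 → N4(foll t1 [-])
[5] deliver 4→2 → N2(lead t1 [-])
[6] propose(2,'s') → N2(lead t1 [s])
[7] deliver 2→3 → N3(foll t1 [-])
[8] deliver 3→2 → ∅
[9] deliver 2→0 → N0(foll t1 [-])
[10] deliver 0→2 → ∅
[11] timeout(3) → N3(cand t2 [-])
[12] deliver 3→1 → N1(foll t2 [-])
[13] deliver 1→3 → ∅
[14] deliver 4→0 → ∅
[15] timeout(2) → N2(cand t2 [s])
[16] deliver 3→2 → ∅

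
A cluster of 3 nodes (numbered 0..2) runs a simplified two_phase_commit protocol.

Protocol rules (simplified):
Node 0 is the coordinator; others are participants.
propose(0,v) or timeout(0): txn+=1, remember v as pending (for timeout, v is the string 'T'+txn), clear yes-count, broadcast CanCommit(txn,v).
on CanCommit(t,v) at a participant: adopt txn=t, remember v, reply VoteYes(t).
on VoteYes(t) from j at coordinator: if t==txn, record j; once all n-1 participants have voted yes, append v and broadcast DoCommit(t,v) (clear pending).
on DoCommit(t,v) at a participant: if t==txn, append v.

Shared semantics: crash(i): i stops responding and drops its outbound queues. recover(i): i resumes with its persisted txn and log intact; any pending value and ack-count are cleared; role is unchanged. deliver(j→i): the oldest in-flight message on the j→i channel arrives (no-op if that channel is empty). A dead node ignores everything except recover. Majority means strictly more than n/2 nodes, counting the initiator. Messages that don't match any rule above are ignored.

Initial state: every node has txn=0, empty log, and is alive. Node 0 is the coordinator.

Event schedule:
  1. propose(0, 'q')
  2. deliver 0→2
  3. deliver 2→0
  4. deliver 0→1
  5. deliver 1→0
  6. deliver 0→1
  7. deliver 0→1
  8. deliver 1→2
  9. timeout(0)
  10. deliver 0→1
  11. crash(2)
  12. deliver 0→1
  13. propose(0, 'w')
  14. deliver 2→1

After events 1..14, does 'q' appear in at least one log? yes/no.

[1] propose(0,'q') → N0(coor t1 [-])
[2] deliver 0→2 → N2(part t1 [-])
[3] deliver 2→0 → ∅
[4] deliver 0→1 → N1(part t1 [-])
[5] deliver 1→0 → N0(coor t1 [q])
[6] deliver 0→1 → N1(part t1 [q])
[7] deliver 0→1 → ∅
[8] deliver 1→2 → ∅
[9] timeout(0) → N0(coor t2 [q])
[10] deliver 0→1 → N1(part t2 [q])
[11] crash(2) → N2(✗part t1 [-])
[12] deliver 0→1 → ∅
[13] propose(0,'w') → N0(coor t3 [q])
[14] deliver 2→1 → ∅

yes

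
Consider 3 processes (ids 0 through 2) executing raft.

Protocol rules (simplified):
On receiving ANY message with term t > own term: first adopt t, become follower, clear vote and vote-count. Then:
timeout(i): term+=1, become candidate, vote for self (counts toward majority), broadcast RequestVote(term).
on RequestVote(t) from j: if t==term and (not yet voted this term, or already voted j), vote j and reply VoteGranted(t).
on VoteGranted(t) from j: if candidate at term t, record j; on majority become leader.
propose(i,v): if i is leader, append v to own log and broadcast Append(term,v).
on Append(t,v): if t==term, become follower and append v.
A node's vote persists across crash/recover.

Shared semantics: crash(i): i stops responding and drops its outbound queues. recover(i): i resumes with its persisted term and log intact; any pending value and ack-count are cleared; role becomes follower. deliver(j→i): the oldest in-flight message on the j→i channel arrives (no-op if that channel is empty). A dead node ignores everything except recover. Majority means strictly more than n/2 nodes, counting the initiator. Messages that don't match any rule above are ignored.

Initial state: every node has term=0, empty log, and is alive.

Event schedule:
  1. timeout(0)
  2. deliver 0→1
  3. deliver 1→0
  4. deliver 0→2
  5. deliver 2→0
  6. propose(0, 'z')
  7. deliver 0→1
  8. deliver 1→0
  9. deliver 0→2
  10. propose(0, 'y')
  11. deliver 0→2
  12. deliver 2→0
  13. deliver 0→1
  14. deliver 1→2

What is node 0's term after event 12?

1

step 1 timeout(0): 0={cand,t=1,log=-}
step 2 deliver 0→1: 1={foll,t=1,log=-}
step 3 deliver 1→0: 0={lead,t=1,log=-}
step 4 deliver 0→2: 2={foll,t=1,log=-}
step 5 deliver 2→0: —
step 6 propose(0,'z'): 0={lead,t=1,log=z}
step 7 deliver 0→1: 1={foll,t=1,log=z}
step 8 deliver 1→0: —
step 9 deliver 0→2: 2={foll,t=1,log=z}
step 10 propose(0,'y'): 0={lead,t=1,log=z,y}
step 11 deliver 0→2: 2={foll,t=1,log=z,y}
step 12 deliver 2→0: —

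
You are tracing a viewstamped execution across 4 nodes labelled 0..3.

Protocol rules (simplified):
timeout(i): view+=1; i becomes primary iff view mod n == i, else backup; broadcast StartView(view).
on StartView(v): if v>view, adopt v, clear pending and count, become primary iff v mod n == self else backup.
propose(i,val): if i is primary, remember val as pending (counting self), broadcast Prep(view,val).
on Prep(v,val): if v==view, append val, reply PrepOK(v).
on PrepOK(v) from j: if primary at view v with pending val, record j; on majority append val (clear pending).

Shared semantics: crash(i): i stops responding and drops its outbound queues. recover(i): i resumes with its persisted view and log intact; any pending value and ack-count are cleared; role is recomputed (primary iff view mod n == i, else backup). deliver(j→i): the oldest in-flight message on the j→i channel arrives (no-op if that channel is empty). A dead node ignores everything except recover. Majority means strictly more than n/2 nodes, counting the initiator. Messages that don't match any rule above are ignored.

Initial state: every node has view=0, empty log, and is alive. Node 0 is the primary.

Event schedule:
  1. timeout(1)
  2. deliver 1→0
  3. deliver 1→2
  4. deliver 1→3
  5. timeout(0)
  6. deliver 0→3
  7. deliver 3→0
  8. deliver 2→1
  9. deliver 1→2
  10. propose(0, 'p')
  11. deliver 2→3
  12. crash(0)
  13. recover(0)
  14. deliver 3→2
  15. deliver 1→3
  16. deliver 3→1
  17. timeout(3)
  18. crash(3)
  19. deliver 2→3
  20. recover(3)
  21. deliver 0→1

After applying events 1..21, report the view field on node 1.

e1 timeout(1): 1[prim,v=1,-]
e2 deliver 1→0: 0[back,v=1,-]
e3 deliver 1→2: 2[back,v=1,-]
e4 deliver 1→3: 3[back,v=1,-]
e5 timeout(0): 0[back,v=2,-]
e6 deliver 0→3: 3[back,v=2,-]
e7 deliver 3→0: ·
e8 deliver 2→1: ·
e9 deliver 1→2: ·
e10 propose(0,'p'): ·
e11 deliver 2→3: ·
e12 crash(0): 0[✗back,v=2,-]
e13 recover(0): 0[back,v=2,-]
e14 deliver 3→2: ·
e15 deliver 1→3: ·
e16 deliver 3→1: ·
e17 timeout(3): 3[prim,v=3,-]
e18 crash(3): 3[✗prim,v=3,-]
e19 deliver 2→3: ·
e20 recover(3): 3[prim,v=3,-]
e21 deliver 0→1: ·

1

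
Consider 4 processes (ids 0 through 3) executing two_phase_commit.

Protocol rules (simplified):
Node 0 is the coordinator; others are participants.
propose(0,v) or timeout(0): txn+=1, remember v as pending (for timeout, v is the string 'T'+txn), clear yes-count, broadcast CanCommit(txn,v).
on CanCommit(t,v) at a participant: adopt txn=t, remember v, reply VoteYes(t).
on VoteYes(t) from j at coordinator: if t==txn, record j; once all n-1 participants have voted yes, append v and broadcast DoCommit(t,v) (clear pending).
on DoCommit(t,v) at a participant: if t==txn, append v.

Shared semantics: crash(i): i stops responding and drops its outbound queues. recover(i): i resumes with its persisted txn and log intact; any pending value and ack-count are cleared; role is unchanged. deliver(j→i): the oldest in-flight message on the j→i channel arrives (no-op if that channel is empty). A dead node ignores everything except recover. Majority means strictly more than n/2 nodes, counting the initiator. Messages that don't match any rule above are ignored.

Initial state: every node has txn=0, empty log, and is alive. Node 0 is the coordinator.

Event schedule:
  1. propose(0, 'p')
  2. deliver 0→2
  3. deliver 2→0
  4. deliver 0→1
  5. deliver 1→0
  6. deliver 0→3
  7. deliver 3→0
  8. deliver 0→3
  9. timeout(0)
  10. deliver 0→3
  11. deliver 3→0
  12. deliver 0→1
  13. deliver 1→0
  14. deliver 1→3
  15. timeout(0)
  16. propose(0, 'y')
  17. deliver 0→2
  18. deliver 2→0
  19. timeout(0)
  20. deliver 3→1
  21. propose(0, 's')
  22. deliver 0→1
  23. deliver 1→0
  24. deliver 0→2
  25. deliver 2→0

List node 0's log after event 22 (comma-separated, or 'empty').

[1] propose(0,'p') → N0(coor t1 [-])
[2] deliver 0→2 → N2(part t1 [-])
[3] deliver 2→0 → ∅
[4] deliver 0→1 → N1(part t1 [-])
[5] deliver 1→0 → ∅
[6] deliver 0→3 → N3(part t1 [-])
[7] deliver 3→0 → N0(coor t1 [p])
[8] deliver 0→3 → N3(part t1 [p])
[9] timeout(0) → N0(coor t2 [p])
[10] deliver 0→3 → N3(part t2 [p])
[11] deliver 3→0 → ∅
[12] deliver 0→1 → N1(part t1 [p])
[13] deliver 1→0 → ∅
[14] deliver 1→3 → ∅
[15] timeout(0) → N0(coor t3 [p])
[16] propose(0,'y') → N0(coor t4 [p])
[17] deliver 0→2 → N2(part t1 [p])
[18] deliver 2→0 → ∅
[19] timeout(0) → N0(coor t5 [p])
[20] deliver 3→1 → ∅
[21] propose(0,'s') → N0(coor t6 [p])
[22] deliver 0→1 → N1(part t2 [p])

p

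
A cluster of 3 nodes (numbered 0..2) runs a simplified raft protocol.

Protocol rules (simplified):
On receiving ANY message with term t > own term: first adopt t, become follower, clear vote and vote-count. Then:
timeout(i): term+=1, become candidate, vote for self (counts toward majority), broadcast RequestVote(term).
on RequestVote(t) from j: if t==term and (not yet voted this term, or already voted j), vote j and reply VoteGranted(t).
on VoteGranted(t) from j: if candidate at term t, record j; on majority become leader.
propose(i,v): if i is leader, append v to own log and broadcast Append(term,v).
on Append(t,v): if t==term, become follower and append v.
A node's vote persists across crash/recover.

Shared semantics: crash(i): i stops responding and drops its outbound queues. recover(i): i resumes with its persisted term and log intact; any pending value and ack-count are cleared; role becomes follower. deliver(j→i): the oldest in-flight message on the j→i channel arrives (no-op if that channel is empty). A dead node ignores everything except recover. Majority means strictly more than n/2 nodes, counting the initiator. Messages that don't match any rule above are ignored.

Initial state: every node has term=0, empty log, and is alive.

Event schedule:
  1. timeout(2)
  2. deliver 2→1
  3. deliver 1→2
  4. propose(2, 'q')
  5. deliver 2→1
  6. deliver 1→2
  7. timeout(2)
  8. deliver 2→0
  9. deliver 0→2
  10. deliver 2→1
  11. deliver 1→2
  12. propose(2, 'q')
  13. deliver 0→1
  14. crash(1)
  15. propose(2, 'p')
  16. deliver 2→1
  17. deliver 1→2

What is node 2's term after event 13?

2

after 1 — timeout(2): n2:cand/t1/[-]
after 2 — deliver 2→1: n1:foll/t1/[-]
after 3 — deliver 1→2: n2:lead/t1/[-]
after 4 — propose(2,'q'): n2:lead/t1/[q]
after 5 — deliver 2→1: n1:foll/t1/[q]
after 6 — deliver 1→2: ·
after 7 — timeout(2): n2:cand/t2/[q]
after 8 — deliver 2→0: n0:foll/t1/[-]
after 9 — deliver 0→2: ·
after 10 — deliver 2→1: n1:foll/t2/[q]
after 11 — deliver 1→2: n2:lead/t2/[q]
after 12 — propose(2,'q'): n2:lead/t2/[q,q]
after 13 — deliver 0→1: ·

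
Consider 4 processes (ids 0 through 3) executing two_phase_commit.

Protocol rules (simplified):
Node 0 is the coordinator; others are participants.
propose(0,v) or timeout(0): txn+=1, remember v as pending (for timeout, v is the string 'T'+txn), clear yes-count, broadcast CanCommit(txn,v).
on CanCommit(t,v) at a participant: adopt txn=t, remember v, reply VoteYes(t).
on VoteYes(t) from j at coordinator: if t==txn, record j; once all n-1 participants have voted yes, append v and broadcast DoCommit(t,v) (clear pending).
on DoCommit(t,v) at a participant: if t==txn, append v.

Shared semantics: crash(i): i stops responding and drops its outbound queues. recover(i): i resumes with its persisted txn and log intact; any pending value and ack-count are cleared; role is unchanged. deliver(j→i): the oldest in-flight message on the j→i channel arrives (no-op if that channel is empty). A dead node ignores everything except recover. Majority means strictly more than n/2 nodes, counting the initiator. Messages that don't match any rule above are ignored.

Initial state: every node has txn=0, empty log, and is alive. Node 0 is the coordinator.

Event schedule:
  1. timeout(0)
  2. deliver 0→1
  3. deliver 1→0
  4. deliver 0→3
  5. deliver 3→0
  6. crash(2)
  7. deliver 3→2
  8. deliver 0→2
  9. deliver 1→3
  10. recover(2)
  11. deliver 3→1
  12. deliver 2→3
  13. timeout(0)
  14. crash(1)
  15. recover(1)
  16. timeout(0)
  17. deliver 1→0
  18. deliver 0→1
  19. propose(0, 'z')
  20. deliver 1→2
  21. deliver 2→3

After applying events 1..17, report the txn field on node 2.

0

1. timeout(0):  <0:coor t1 ->
2. deliver 0→1:  <1:part t1 ->
3. deliver 1→0:  nop
4. deliver 0→3:  <3:part t1 ->
5. deliver 3→0:  nop
6. crash(2):  <2:✗part t0 ->
7. deliver 3→2:  nop
8. deliver 0→2:  nop
9. deliver 1→3:  nop
10. recover(2):  <2:part t0 ->
11. deliver 3→1:  nop
12. deliver 2→3:  nop
13. timeout(0):  <0:coor t2 ->
14. crash(1):  <1:✗part t1 ->
15. recover(1):  <1:part t1 ->
16. timeout(0):  <0:coor t3 ->
17. deliver 1→0:  nop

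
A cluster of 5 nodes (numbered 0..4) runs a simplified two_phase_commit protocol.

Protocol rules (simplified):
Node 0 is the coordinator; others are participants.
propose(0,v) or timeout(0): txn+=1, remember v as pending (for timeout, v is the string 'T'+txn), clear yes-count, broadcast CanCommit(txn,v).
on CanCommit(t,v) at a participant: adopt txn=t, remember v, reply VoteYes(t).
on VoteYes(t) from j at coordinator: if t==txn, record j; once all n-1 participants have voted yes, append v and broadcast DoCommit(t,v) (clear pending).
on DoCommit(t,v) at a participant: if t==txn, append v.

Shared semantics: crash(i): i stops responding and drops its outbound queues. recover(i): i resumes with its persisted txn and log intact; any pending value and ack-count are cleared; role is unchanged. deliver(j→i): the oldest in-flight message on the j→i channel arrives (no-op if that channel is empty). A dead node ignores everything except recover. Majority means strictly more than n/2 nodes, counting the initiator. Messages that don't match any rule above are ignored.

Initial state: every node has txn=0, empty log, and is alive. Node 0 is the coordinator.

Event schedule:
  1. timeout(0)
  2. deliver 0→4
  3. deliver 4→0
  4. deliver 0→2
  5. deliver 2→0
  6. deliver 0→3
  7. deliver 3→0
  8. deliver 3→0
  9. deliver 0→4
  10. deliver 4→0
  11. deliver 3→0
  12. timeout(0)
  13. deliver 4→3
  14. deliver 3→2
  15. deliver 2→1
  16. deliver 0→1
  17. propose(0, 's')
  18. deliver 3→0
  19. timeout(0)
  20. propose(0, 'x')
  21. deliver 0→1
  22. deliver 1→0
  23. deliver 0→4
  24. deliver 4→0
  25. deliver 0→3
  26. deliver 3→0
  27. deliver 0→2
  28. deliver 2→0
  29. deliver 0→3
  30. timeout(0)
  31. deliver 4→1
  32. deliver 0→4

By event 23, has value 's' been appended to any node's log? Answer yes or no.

no

e1 timeout(0): 0[coor,t=1,-]
e2 deliver 0→4: 4[part,t=1,-]
e3 deliver 4→0: ·
e4 deliver 0→2: 2[part,t=1,-]
e5 deliver 2→0: ·
e6 deliver 0→3: 3[part,t=1,-]
e7 deliver 3→0: ·
e8 deliver 3→0: ·
e9 deliver 0→4: ·
e10 deliver 4→0: ·
e11 deliver 3→0: ·
e12 timeout(0): 0[coor,t=2,-]
e13 deliver 4→3: ·
e14 deliver 3→2: ·
e15 deliver 2→1: ·
e16 deliver 0→1: 1[part,t=1,-]
e17 propose(0,'s'): 0[coor,t=3,-]
e18 deliver 3→0: ·
e19 timeout(0): 0[coor,t=4,-]
e20 propose(0,'x'): 0[coor,t=5,-]
e21 deliver 0→1: 1[part,t=2,-]
e22 deliver 1→0: ·
e23 deliver 0→4: 4[part,t=2,-]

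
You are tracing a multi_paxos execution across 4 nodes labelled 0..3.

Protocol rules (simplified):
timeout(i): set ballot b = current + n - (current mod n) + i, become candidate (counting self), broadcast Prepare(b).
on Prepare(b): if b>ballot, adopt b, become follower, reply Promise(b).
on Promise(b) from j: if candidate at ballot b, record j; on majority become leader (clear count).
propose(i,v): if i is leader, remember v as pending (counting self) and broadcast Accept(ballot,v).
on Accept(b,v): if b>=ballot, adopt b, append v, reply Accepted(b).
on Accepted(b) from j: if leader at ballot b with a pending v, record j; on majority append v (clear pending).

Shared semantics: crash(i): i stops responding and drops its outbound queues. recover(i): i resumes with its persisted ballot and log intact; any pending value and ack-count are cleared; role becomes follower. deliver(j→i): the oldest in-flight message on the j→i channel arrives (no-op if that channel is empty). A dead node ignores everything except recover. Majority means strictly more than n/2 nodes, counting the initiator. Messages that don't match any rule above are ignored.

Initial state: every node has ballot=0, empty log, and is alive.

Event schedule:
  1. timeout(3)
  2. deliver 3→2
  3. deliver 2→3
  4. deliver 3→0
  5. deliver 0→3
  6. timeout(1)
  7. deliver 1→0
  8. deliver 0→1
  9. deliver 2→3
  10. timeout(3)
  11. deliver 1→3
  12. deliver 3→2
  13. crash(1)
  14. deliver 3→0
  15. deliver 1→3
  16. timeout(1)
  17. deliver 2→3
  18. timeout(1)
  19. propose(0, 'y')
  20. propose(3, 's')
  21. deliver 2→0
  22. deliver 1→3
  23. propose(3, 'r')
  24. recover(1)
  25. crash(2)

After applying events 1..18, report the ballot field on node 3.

step 1 timeout(3): 3={cand,b=7,log=-}
step 2 deliver 3→2: 2={foll,b=7,log=-}
step 3 deliver 2→3: —
step 4 deliver 3→0: 0={foll,b=7,log=-}
step 5 deliver 0→3: 3={lead,b=7,log=-}
step 6 timeout(1): 1={cand,b=5,log=-}
step 7 deliver 1→0: —
step 8 deliver 0→1: —
step 9 deliver 2→3: —
step 10 timeout(3): 3={cand,b=11,log=-}
step 11 deliver 1→3: —
step 12 deliver 3→2: 2={foll,b=11,log=-}
step 13 crash(1): 1={✗cand,b=5,log=-}
step 14 deliver 3→0: 0={foll,b=11,log=-}
step 15 deliver 1→3: —
step 16 timeout(1): —
step 17 deliver 2→3: —
step 18 timeout(1): —

11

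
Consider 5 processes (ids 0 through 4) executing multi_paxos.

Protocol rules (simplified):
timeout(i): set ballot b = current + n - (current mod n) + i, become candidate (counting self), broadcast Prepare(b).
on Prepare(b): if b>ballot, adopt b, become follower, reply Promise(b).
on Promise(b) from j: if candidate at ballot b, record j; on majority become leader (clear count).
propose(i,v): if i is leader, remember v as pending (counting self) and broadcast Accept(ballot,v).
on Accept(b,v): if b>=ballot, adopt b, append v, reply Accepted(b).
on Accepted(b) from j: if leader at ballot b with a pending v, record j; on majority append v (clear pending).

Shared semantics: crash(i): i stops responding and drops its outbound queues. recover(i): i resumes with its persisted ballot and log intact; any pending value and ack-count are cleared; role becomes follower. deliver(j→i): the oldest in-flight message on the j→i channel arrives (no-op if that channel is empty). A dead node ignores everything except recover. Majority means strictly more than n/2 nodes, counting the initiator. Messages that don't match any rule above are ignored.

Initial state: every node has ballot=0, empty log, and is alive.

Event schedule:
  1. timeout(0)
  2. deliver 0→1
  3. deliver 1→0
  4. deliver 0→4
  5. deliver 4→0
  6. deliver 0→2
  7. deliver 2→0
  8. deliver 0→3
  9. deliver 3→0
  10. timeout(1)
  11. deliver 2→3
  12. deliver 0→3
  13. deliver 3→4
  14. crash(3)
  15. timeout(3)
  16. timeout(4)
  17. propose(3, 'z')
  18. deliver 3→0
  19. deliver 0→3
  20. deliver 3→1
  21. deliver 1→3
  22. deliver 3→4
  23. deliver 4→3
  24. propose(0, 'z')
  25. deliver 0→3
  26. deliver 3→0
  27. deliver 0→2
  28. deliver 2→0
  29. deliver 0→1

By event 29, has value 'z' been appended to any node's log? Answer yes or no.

[1] timeout(0) → N0(cand b5 [-])
[2] deliver 0→1 → N1(foll b5 [-])
[3] deliver 1→0 → ∅
[4] deliver 0→4 → N4(foll b5 [-])
[5] deliver 4→0 → N0(lead b5 [-])
[6] deliver 0→2 → N2(foll b5 [-])
[7] deliver 2→0 → ∅
[8] deliver 0→3 → N3(foll b5 [-])
[9] deliver 3→0 → ∅
[10] timeout(1) → N1(cand b11 [-])
[11] deliver 2→3 → ∅
[12] deliver 0→3 → ∅
[13] deliver 3→4 → ∅
[14] crash(3) → N3(✗foll b5 [-])
[15] timeout(3) → ∅
[16] timeout(4) → N4(cand b14 [-])
[17] propose(3,'z') → ∅
[18] deliver 3→0 → ∅
[19] deliver 0→3 → ∅
[20] deliver 3→1 → ∅
[21] deliver 1→3 → ∅
[22] deliver 3→4 → ∅
[23] deliver 4→3 → ∅
[24] propose(0,'z') → ∅
[25] deliver 0→3 → ∅
[26] deliver 3→0 → ∅
[27] deliver 0→2 → N2(foll b5 [z])
[28] deliver 2→0 → ∅
[29] deliver 0→1 → ∅

yes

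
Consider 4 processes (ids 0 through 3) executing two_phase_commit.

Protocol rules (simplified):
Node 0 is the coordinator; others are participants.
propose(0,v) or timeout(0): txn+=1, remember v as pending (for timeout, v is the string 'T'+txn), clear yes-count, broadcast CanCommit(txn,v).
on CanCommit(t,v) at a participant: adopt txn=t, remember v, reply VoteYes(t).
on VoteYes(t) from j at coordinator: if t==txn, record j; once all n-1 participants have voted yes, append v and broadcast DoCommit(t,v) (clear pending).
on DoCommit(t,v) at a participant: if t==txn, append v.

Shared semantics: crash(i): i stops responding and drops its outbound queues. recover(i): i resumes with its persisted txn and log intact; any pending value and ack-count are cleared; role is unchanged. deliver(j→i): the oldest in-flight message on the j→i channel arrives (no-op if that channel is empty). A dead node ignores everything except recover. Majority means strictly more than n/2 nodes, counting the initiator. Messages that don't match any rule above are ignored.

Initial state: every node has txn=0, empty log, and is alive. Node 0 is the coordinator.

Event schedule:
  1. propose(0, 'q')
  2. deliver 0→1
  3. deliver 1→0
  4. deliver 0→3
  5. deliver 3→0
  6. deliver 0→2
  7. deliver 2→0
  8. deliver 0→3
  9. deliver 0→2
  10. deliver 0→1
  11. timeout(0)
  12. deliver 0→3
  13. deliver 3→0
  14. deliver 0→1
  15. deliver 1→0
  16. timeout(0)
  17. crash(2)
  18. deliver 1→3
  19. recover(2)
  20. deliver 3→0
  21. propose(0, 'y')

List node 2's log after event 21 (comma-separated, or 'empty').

after 1 — propose(0,'q'): n0:coor/t1/[-]
after 2 — deliver 0→1: n1:part/t1/[-]
after 3 — deliver 1→0: ·
after 4 — deliver 0→3: n3:part/t1/[-]
after 5 — deliver 3→0: ·
after 6 — deliver 0→2: n2:part/t1/[-]
after 7 — deliver 2→0: n0:coor/t1/[q]
after 8 — deliver 0→3: n3:part/t1/[q]
after 9 — deliver 0→2: n2:part/t1/[q]
after 10 — deliver 0→1: n1:part/t1/[q]
after 11 — timeout(0): n0:coor/t2/[q]
after 12 — deliver 0→3: n3:part/t2/[q]
after 13 — deliver 3→0: ·
after 14 — deliver 0→1: n1:part/t2/[q]
after 15 — deliver 1→0: ·
after 16 — timeout(0): n0:coor/t3/[q]
after 17 — crash(2): n2:✗part/t1/[q]
after 18 — deliver 1→3: ·
after 19 — recover(2): n2:part/t1/[q]
after 20 — deliver 3→0: ·
after 21 — propose(0,'y'): n0:coor/t4/[q]

q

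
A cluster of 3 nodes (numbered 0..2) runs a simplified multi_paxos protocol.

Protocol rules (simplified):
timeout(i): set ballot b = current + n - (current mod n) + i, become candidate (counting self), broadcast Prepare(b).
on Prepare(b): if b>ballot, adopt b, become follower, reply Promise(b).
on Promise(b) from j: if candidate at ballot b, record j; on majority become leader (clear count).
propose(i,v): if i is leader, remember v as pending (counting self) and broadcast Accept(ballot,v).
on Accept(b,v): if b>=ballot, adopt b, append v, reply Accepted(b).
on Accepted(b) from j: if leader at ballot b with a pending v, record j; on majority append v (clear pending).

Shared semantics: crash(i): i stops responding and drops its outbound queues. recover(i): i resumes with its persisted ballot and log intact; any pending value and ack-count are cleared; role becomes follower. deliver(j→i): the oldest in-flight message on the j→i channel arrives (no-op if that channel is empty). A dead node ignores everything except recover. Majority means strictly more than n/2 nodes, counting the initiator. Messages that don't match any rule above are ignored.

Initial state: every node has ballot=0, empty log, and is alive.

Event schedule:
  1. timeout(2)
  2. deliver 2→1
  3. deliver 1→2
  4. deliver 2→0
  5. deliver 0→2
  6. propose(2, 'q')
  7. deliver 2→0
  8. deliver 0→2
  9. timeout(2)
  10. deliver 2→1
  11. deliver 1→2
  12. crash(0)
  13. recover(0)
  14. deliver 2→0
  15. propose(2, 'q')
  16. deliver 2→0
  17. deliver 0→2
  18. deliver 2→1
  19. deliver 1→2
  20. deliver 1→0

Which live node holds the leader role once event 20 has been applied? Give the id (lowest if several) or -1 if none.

2

e1 timeout(2): 2[cand,b=5,-]
e2 deliver 2→1: 1[foll,b=5,-]
e3 deliver 1→2: 2[lead,b=5,-]
e4 deliver 2→0: 0[foll,b=5,-]
e5 deliver 0→2: ·
e6 propose(2,'q'): ·
e7 deliver 2→0: 0[foll,b=5,q]
e8 deliver 0→2: 2[lead,b=5,q]
e9 timeout(2): 2[cand,b=8,q]
e10 deliver 2→1: 1[foll,b=5,q]
e11 deliver 1→2: ·
e12 crash(0): 0[✗foll,b=5,q]
e13 recover(0): 0[foll,b=5,q]
e14 deliver 2→0: 0[foll,b=8,q]
e15 propose(2,'q'): ·
e16 deliver 2→0: ·
e17 deliver 0→2: 2[lead,b=8,q]
e18 deliver 2→1: 1[foll,b=8,q]
e19 deliver 1→2: ·
e20 deliver 1→0: ·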